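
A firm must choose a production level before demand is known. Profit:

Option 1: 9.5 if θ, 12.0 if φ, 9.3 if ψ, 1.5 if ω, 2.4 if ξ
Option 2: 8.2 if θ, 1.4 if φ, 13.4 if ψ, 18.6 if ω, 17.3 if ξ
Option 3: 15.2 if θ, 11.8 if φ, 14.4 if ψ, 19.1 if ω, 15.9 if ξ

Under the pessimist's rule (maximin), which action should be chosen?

Row minima: Option 1=1.5, Option 2=1.4, Option 3=11.8
Best worst-case = 11.8 → Option 3.

Option 3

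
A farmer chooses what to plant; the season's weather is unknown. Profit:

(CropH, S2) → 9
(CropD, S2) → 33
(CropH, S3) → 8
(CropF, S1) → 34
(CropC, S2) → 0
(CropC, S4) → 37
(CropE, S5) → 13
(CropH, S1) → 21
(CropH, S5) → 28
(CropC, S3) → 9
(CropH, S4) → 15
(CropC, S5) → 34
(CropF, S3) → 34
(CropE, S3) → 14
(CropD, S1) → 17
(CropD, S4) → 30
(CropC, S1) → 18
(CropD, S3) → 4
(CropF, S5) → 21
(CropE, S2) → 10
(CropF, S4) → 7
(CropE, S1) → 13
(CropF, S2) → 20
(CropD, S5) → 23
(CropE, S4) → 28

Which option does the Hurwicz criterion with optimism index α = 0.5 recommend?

CropF: 0.5·34 + 0.5·7 = 20.5
CropD: 0.5·33 + 0.5·4 = 18.5
CropH: 0.5·28 + 0.5·8 = 18
CropE: 0.5·28 + 0.5·10 = 19
CropC: 0.5·37 + 0.5·0 = 18.5
Highest Hurwicz score = 20.5 → CropF.

CropF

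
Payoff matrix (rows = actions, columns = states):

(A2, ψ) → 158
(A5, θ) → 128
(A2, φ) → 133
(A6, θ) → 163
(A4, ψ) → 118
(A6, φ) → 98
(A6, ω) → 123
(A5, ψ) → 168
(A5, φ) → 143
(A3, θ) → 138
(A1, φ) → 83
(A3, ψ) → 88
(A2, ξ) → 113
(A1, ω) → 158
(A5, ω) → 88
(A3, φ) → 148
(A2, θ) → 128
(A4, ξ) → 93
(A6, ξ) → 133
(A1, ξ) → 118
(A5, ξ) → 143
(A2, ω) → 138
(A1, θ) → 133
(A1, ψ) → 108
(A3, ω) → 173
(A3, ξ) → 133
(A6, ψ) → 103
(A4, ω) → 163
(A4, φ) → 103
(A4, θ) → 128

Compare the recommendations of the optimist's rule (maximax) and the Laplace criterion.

maximax → A3; laplace → A3 (agree)

Row maxima: A1=158, A2=158, A3=173, A4=163, A5=168, A6=163
Best best-case = 173 → A3.
Row averages: A1=120, A2=134, A3=136, A4=121, A5=134, A6=124
Highest average = 136 → A3.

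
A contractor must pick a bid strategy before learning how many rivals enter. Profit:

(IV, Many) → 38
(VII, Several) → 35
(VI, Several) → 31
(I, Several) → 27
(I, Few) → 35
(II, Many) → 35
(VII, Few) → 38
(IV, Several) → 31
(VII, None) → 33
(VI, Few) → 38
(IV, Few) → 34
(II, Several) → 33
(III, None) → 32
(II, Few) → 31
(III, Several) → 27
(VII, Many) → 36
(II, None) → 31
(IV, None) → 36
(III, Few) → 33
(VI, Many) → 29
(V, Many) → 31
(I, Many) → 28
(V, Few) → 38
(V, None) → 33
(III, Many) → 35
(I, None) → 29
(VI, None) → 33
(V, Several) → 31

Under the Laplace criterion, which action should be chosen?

VII

Row averages: I=29.75, II=32.5, III=31.75, IV=34.75, V=33.25, VI=32.75, VII=35.5
Highest average = 35.5 → VII.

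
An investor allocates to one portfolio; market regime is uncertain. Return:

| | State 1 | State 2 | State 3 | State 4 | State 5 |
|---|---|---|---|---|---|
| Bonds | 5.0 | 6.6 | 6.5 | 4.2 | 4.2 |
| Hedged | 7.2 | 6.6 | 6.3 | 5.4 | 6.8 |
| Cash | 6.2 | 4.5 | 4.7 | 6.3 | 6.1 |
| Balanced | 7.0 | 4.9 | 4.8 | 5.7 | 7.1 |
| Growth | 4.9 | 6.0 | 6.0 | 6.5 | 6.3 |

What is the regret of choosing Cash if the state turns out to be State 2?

2.1

Best payoff under State 2 is 6.6.
Regret = 6.6 − 4.5 = 2.1.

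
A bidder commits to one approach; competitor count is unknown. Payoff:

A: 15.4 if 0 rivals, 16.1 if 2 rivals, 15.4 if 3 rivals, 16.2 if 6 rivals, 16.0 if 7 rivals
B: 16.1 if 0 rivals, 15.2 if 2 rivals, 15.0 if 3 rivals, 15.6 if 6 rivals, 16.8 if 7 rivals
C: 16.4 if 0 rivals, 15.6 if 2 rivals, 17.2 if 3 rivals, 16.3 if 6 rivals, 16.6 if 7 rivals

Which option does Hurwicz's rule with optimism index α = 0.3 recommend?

C

A: 0.3·16.2 + 0.7·15.4 = 15.64
B: 0.3·16.8 + 0.7·15.0 = 15.54
C: 0.3·17.2 + 0.7·15.6 = 16.08
Highest Hurwicz score = 16.08 → C.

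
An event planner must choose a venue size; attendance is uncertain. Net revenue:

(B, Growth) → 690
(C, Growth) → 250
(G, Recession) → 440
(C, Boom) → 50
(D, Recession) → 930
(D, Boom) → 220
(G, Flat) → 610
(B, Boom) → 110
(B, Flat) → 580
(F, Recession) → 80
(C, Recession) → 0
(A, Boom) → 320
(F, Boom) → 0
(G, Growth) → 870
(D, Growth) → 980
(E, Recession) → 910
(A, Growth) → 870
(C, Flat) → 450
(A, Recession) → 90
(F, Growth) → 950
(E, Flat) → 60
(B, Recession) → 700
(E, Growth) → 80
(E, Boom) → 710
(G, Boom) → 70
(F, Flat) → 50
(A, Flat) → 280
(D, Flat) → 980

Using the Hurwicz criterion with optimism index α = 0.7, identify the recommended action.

A: 0.7·870 + 0.3·90 = 636
B: 0.7·700 + 0.3·110 = 523
C: 0.7·450 + 0.3·0 = 315
D: 0.7·980 + 0.3·220 = 752
E: 0.7·910 + 0.3·60 = 655
F: 0.7·950 + 0.3·0 = 665
G: 0.7·870 + 0.3·70 = 630
Highest Hurwicz score = 752 → D.

D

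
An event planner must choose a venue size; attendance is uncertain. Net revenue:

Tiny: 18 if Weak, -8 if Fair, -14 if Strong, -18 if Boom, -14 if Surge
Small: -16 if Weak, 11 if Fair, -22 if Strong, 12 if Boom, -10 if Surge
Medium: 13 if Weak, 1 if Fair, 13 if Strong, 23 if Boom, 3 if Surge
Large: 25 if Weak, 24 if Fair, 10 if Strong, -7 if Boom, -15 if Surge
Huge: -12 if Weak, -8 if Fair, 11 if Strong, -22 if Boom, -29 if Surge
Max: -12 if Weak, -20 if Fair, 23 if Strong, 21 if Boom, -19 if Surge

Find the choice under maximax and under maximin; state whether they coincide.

Row maxima: Tiny=18, Small=12, Medium=23, Large=25, Huge=11, Max=23
Best best-case = 25 → Large.
Row minima: Tiny=-18, Small=-22, Medium=1, Large=-15, Huge=-29, Max=-20
Best worst-case = 1 → Medium.

maximax → Large; maximin → Medium (disagree)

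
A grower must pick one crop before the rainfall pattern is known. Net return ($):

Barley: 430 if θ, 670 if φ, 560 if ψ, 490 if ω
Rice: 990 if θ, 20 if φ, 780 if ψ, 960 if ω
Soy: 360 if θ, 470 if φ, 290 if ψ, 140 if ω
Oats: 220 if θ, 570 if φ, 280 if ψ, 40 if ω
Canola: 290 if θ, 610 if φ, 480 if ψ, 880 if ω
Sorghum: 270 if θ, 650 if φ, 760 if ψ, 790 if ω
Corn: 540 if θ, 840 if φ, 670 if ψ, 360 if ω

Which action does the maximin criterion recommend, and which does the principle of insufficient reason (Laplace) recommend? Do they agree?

Row minima: Barley=430, Rice=20, Soy=140, Oats=40, Canola=290, Sorghum=270, Corn=360
Best worst-case = 430 → Barley.
Row averages: Barley=537.5, Rice=687.5, Soy=315, Oats=277.5, Canola=565, Sorghum=617.5, Corn=602.5
Highest average = 687.5 → Rice.

maximin → Barley; laplace → Rice (disagree)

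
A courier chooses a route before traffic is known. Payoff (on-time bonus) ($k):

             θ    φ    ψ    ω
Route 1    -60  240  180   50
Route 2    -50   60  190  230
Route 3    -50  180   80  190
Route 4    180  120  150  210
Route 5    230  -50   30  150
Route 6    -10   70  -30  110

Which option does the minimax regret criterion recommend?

Column bests: θ=230, φ=240, ψ=190, ω=230.
Route 1 regrets: 290, 0, 10, 180 → max 290
Route 2 regrets: 280, 180, 0, 0 → max 280
Route 3 regrets: 280, 60, 110, 40 → max 280
Route 4 regrets: 50, 120, 40, 20 → max 120
Route 5 regrets: 0, 290, 160, 80 → max 290
Route 6 regrets: 240, 170, 220, 120 → max 240
Smallest max regret = 120 → Route 4.

Route 4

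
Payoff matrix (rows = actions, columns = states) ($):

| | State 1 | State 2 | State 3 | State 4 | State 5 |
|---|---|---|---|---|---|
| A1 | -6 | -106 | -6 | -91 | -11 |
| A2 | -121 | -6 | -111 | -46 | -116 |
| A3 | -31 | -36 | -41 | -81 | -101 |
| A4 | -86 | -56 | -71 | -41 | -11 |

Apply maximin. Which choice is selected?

Row minima: A1=-106, A2=-121, A3=-101, A4=-86
Best worst-case = -86 → A4.

A4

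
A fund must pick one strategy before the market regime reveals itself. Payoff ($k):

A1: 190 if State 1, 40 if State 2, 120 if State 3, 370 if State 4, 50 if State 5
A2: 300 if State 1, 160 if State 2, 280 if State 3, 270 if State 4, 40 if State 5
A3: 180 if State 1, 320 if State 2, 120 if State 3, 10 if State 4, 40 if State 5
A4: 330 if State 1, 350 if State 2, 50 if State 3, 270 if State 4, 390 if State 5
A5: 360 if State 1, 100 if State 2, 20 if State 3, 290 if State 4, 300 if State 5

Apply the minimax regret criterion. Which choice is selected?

A4

Column bests: State 1=360, State 2=350, State 3=280, State 4=370, State 5=390.
A1 regrets: 170, 310, 160, 0, 340 → max 340
A2 regrets: 60, 190, 0, 100, 350 → max 350
A3 regrets: 180, 30, 160, 360, 350 → max 360
A4 regrets: 30, 0, 230, 100, 0 → max 230
A5 regrets: 0, 250, 260, 80, 90 → max 260
Smallest max regret = 230 → A4.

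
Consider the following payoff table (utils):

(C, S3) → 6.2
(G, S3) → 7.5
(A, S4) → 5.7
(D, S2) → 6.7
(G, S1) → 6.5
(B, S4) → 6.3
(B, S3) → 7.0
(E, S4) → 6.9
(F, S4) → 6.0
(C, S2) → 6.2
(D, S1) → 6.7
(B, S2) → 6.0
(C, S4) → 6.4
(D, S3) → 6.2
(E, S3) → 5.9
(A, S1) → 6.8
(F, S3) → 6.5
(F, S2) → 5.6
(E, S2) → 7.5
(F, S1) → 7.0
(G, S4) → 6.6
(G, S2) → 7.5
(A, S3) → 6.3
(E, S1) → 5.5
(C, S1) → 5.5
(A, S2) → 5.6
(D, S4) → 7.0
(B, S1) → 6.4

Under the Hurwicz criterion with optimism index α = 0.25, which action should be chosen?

G

A: 0.25·6.8 + 0.75·5.6 = 5.9
B: 0.25·7.0 + 0.75·6.0 = 6.25
C: 0.25·6.4 + 0.75·5.5 = 5.725
D: 0.25·7.0 + 0.75·6.2 = 6.4
E: 0.25·7.5 + 0.75·5.5 = 6
F: 0.25·7.0 + 0.75·5.6 = 5.95
G: 0.25·7.5 + 0.75·6.5 = 6.75
Highest Hurwicz score = 6.75 → G.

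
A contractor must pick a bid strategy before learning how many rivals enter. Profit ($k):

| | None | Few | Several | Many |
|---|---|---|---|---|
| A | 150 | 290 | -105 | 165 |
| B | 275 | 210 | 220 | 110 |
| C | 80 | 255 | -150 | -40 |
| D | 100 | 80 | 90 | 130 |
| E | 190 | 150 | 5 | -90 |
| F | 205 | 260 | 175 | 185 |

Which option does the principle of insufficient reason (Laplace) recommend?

F

Row averages: A=125, B=203.75, C=36.25, D=100, E=63.75, F=206.25
Highest average = 206.25 → F.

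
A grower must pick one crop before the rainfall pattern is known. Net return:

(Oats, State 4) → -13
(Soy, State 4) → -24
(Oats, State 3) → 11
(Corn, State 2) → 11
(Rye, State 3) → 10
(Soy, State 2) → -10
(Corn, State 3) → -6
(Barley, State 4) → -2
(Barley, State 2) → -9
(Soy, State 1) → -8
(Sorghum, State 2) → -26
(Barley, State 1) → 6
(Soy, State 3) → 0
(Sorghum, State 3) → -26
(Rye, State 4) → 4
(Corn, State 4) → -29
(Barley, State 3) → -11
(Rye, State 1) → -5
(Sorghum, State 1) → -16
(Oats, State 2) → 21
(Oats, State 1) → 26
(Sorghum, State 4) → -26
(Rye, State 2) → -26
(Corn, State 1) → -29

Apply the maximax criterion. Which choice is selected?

Row maxima: Rye=10, Sorghum=-16, Barley=6, Oats=26, Soy=0, Corn=11
Best best-case = 26 → Oats.

Oats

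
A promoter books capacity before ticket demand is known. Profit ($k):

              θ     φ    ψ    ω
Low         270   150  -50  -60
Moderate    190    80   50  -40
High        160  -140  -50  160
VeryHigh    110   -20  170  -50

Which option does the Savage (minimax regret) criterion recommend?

Column bests: θ=270, φ=150, ψ=170, ω=160.
Low regrets: 0, 0, 220, 220 → max 220
Moderate regrets: 80, 70, 120, 200 → max 200
High regrets: 110, 290, 220, 0 → max 290
VeryHigh regrets: 160, 170, 0, 210 → max 210
Smallest max regret = 200 → Moderate.

Moderate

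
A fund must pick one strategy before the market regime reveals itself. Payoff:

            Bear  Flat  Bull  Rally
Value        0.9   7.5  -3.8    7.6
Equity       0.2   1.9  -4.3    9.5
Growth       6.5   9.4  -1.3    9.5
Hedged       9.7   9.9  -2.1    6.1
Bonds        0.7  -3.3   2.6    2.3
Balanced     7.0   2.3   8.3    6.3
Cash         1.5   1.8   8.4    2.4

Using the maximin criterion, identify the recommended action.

Balanced

Row minima: Value=-3.8, Equity=-4.3, Growth=-1.3, Hedged=-2.1, Bonds=-3.3, Balanced=2.3, Cash=1.5
Best worst-case = 2.3 → Balanced.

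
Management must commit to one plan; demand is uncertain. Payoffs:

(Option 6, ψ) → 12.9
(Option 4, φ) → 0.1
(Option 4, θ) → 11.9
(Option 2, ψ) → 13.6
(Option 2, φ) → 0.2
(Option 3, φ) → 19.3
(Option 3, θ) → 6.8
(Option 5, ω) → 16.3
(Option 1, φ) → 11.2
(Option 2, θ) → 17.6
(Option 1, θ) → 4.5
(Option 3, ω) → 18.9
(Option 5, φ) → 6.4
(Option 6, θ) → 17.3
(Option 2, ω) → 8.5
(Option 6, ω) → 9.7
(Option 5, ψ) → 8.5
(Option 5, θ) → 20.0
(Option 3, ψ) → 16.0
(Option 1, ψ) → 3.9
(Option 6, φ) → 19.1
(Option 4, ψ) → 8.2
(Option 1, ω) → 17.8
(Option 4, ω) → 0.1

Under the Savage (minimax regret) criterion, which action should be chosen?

Column bests: θ=20.0, φ=19.3, ψ=16.0, ω=18.9.
Option 1 regrets: 15.5, 8.1, 12.1, 1.1 → max 15.5
Option 2 regrets: 2.4, 19.1, 2.4, 10.4 → max 19.1
Option 3 regrets: 13.2, 0.0, 0.0, 0.0 → max 13.2
Option 4 regrets: 8.1, 19.2, 7.8, 18.8 → max 19.2
Option 5 regrets: 0.0, 12.9, 7.5, 2.6 → max 12.9
Option 6 regrets: 2.7, 0.2, 3.1, 9.2 → max 9.2
Smallest max regret = 9.2 → Option 6.

Option 6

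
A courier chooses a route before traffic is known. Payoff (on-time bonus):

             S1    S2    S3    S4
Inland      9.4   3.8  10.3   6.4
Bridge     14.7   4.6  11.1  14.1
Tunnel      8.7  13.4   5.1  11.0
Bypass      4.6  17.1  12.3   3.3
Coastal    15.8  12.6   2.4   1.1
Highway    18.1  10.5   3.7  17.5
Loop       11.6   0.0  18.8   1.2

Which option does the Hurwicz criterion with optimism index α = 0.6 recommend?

Inland: 0.6·10.3 + 0.4·3.8 = 7.7
Bridge: 0.6·14.7 + 0.4·4.6 = 10.66
Tunnel: 0.6·13.4 + 0.4·5.1 = 10.08
Bypass: 0.6·17.1 + 0.4·3.3 = 11.58
Coastal: 0.6·15.8 + 0.4·1.1 = 9.92
Highway: 0.6·18.1 + 0.4·3.7 = 12.34
Loop: 0.6·18.8 + 0.4·0.0 = 11.28
Highest Hurwicz score = 12.34 → Highway.

Highway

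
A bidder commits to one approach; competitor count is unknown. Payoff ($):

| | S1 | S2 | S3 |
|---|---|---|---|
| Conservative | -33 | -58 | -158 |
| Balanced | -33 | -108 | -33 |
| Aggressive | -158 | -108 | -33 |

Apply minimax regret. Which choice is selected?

Balanced

Column bests: S1=-33, S2=-58, S3=-33.
Conservative regrets: 0, 0, 125 → max 125
Balanced regrets: 0, 50, 0 → max 50
Aggressive regrets: 125, 50, 0 → max 125
Smallest max regret = 50 → Balanced.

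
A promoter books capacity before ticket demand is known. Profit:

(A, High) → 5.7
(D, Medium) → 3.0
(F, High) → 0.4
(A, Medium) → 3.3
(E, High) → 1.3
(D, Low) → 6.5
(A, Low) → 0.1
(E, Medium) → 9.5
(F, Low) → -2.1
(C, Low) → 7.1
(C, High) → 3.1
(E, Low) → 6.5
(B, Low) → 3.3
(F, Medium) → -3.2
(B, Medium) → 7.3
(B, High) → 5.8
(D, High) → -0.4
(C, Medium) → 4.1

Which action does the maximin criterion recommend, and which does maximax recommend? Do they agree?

Row minima: A=0.1, B=3.3, C=3.1, D=-0.4, E=1.3, F=-3.2
Best worst-case = 3.3 → B.
Row maxima: A=5.7, B=7.3, C=7.1, D=6.5, E=9.5, F=0.4
Best best-case = 9.5 → E.

maximin → B; maximax → E (disagree)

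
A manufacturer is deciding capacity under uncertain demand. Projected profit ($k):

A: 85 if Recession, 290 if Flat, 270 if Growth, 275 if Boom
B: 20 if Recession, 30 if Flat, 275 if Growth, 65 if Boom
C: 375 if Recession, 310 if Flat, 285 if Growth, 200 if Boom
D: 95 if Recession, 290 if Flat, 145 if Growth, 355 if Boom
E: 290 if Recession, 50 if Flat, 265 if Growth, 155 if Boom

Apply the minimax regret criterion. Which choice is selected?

C

Column bests: Recession=375, Flat=310, Growth=285, Boom=355.
A regrets: 290, 20, 15, 80 → max 290
B regrets: 355, 280, 10, 290 → max 355
C regrets: 0, 0, 0, 155 → max 155
D regrets: 280, 20, 140, 0 → max 280
E regrets: 85, 260, 20, 200 → max 260
Smallest max regret = 155 → C.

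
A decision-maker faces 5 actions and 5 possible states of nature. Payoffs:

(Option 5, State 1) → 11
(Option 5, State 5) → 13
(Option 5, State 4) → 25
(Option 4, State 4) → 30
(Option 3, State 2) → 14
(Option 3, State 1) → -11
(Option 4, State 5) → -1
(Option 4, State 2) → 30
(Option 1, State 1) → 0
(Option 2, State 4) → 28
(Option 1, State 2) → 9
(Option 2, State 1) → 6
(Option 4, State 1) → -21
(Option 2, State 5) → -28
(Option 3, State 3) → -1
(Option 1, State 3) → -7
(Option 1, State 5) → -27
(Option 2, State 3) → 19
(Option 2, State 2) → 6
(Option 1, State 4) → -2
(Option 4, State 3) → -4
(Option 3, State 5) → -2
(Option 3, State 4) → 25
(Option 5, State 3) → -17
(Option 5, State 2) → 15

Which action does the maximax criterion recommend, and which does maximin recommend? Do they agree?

Row maxima: Option 1=9, Option 2=28, Option 3=25, Option 4=30, Option 5=25
Best best-case = 30 → Option 4.
Row minima: Option 1=-27, Option 2=-28, Option 3=-11, Option 4=-21, Option 5=-17
Best worst-case = -11 → Option 3.

maximax → Option 4; maximin → Option 3 (disagree)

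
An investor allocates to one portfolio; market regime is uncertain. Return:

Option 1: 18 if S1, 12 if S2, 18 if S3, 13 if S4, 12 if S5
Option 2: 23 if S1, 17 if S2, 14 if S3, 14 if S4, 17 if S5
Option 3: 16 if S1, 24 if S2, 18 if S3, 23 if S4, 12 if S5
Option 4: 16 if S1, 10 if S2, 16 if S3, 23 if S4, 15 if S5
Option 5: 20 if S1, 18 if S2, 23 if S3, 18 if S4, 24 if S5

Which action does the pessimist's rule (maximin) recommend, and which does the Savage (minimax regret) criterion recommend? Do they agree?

Row minima: Option 1=12, Option 2=14, Option 3=12, Option 4=10, Option 5=18
Best worst-case = 18 → Option 5.
Column bests: S1=23, S2=24, S3=23, S4=23, S5=24.
Option 1 regrets: 5, 12, 5, 10, 12 → max 12
Option 2 regrets: 0, 7, 9, 9, 7 → max 9
Option 3 regrets: 7, 0, 5, 0, 12 → max 12
Option 4 regrets: 7, 14, 7, 0, 9 → max 14
Option 5 regrets: 3, 6, 0, 5, 0 → max 6
Smallest max regret = 6 → Option 5.

maximin → Option 5; minimax regret → Option 5 (agree)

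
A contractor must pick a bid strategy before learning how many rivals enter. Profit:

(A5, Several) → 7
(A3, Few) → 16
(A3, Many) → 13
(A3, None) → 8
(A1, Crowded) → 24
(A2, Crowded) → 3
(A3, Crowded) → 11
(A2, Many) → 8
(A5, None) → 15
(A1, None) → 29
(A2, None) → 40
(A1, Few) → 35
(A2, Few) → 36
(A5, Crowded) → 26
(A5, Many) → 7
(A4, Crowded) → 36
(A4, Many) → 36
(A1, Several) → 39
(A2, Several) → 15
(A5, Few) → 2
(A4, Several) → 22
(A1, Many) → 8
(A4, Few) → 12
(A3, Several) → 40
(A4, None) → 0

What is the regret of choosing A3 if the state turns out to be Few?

20

Best payoff under Few is 36.
Regret = 36 − 16 = 20.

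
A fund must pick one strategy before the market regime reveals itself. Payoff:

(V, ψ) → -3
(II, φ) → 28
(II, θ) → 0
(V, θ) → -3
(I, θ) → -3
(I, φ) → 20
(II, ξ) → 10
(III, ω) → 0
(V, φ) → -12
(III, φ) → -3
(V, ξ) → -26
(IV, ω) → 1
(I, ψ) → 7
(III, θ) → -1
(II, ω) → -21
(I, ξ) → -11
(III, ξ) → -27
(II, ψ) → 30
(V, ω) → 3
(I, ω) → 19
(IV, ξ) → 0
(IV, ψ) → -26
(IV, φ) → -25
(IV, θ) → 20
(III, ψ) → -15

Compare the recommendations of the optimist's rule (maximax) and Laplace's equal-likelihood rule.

Row maxima: I=20, II=30, III=0, IV=20, V=3
Best best-case = 30 → II.
Row averages: I=6.4, II=9.4, III=-9.2, IV=-6, V=-8.2
Highest average = 9.4 → II.

maximax → II; laplace → II (agree)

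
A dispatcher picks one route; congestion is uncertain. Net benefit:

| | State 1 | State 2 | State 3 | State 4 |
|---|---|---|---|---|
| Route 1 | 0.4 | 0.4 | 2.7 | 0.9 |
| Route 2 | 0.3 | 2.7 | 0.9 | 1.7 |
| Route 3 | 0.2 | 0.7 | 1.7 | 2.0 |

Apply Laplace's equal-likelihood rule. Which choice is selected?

Row averages: Route 1=1.1, Route 2=1.4, Route 3=1.15
Highest average = 1.4 → Route 2.

Route 2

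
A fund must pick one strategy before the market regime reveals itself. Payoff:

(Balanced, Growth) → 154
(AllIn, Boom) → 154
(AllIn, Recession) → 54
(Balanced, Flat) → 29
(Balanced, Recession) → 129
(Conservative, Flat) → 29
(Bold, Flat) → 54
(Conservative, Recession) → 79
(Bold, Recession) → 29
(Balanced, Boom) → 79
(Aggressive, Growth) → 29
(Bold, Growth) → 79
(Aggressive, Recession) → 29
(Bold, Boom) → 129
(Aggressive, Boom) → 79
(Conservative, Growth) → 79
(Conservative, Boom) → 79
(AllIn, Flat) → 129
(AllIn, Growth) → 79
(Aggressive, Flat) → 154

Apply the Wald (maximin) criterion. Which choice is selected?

AllIn

Row minima: Conservative=29, Balanced=29, Aggressive=29, Bold=29, AllIn=54
Best worst-case = 54 → AllIn.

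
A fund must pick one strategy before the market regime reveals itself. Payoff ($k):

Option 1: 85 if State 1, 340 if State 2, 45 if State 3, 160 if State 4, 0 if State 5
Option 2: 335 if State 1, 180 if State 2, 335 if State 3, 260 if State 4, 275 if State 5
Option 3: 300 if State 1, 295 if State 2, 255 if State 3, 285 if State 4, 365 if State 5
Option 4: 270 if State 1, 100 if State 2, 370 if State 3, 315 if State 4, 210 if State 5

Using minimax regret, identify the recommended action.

Column bests: State 1=335, State 2=340, State 3=370, State 4=315, State 5=365.
Option 1 regrets: 250, 0, 325, 155, 365 → max 365
Option 2 regrets: 0, 160, 35, 55, 90 → max 160
Option 3 regrets: 35, 45, 115, 30, 0 → max 115
Option 4 regrets: 65, 240, 0, 0, 155 → max 240
Smallest max regret = 115 → Option 3.

Option 3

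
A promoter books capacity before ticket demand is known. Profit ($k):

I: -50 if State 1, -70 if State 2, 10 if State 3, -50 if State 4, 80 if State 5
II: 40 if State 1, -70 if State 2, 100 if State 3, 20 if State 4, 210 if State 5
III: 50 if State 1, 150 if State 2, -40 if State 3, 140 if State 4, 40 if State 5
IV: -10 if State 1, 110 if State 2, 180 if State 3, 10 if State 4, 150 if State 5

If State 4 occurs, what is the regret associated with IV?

130

Best payoff under State 4 is 140.
Regret = 140 − 10 = 130.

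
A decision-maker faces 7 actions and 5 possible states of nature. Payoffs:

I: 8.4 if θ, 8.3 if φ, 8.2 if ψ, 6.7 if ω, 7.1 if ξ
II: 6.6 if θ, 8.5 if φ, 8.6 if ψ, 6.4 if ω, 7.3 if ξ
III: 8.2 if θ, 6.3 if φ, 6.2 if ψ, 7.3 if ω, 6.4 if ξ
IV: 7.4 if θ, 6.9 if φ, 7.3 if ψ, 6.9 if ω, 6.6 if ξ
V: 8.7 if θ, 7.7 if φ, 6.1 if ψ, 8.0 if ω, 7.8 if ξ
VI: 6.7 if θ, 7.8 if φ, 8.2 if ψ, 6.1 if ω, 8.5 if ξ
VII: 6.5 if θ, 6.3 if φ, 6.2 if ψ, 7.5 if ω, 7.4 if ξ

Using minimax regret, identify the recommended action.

Column bests: θ=8.7, φ=8.5, ψ=8.6, ω=8.0, ξ=8.5.
I regrets: 0.3, 0.2, 0.4, 1.3, 1.4 → max 1.4
II regrets: 2.1, 0.0, 0.0, 1.6, 1.2 → max 2.1
III regrets: 0.5, 2.2, 2.4, 0.7, 2.1 → max 2.4
IV regrets: 1.3, 1.6, 1.3, 1.1, 1.9 → max 1.9
V regrets: 0.0, 0.8, 2.5, 0.0, 0.7 → max 2.5
VI regrets: 2.0, 0.7, 0.4, 1.9, 0.0 → max 2.0
VII regrets: 2.2, 2.2, 2.4, 0.5, 1.1 → max 2.4
Smallest max regret = 1.4 → I.

I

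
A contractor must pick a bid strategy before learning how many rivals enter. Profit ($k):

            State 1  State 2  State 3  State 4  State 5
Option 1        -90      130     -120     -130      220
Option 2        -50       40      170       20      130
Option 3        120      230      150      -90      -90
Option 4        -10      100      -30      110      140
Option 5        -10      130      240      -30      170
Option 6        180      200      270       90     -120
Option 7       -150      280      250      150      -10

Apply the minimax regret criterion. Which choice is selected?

Option 5

Column bests: State 1=180, State 2=280, State 3=270, State 4=150, State 5=220.
Option 1 regrets: 270, 150, 390, 280, 0 → max 390
Option 2 regrets: 230, 240, 100, 130, 90 → max 240
Option 3 regrets: 60, 50, 120, 240, 310 → max 310
Option 4 regrets: 190, 180, 300, 40, 80 → max 300
Option 5 regrets: 190, 150, 30, 180, 50 → max 190
Option 6 regrets: 0, 80, 0, 60, 340 → max 340
Option 7 regrets: 330, 0, 20, 0, 230 → max 330
Smallest max regret = 190 → Option 5.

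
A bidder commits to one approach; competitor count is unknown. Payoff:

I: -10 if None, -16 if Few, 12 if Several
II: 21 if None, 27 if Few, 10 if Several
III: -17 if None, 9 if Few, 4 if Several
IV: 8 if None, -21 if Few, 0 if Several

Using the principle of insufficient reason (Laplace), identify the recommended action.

Row averages: I=-14/3, II=58/3, III=-4/3, IV=-13/3
Highest average = 58/3 → II.

II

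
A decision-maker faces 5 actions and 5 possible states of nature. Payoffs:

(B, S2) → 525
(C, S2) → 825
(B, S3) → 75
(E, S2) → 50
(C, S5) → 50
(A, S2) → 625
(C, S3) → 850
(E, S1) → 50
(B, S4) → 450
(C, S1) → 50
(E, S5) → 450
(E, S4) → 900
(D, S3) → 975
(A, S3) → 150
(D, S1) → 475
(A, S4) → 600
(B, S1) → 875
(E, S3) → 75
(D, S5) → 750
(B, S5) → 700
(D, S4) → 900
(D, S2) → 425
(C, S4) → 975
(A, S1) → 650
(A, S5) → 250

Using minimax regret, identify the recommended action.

Column bests: S1=875, S2=825, S3=975, S4=975, S5=750.
A regrets: 225, 200, 825, 375, 500 → max 825
B regrets: 0, 300, 900, 525, 50 → max 900
C regrets: 825, 0, 125, 0, 700 → max 825
D regrets: 400, 400, 0, 75, 0 → max 400
E regrets: 825, 775, 900, 75, 300 → max 900
Smallest max regret = 400 → D.

D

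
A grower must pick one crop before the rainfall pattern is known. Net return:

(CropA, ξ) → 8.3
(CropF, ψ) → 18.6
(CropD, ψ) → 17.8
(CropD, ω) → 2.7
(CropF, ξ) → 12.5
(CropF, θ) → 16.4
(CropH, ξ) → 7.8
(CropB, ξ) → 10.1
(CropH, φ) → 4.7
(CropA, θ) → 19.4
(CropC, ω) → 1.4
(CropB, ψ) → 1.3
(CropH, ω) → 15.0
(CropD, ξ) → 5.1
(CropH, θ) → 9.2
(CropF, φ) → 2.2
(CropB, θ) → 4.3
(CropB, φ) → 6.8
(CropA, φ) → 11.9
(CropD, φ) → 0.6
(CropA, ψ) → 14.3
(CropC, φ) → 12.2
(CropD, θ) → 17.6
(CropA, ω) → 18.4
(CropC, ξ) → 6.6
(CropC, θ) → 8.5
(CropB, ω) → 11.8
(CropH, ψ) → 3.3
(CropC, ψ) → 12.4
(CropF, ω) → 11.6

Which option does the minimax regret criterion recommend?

Column bests: θ=19.4, φ=12.2, ψ=18.6, ω=18.4, ξ=12.5.
CropF regrets: 3.0, 10.0, 0.0, 6.8, 0.0 → max 10.0
CropA regrets: 0.0, 0.3, 4.3, 0.0, 4.2 → max 4.3
CropD regrets: 1.8, 11.6, 0.8, 15.7, 7.4 → max 15.7
CropH regrets: 10.2, 7.5, 15.3, 3.4, 4.7 → max 15.3
CropC regrets: 10.9, 0.0, 6.2, 17.0, 5.9 → max 17.0
CropB regrets: 15.1, 5.4, 17.3, 6.6, 2.4 → max 17.3
Smallest max regret = 4.3 → CropA.

CropA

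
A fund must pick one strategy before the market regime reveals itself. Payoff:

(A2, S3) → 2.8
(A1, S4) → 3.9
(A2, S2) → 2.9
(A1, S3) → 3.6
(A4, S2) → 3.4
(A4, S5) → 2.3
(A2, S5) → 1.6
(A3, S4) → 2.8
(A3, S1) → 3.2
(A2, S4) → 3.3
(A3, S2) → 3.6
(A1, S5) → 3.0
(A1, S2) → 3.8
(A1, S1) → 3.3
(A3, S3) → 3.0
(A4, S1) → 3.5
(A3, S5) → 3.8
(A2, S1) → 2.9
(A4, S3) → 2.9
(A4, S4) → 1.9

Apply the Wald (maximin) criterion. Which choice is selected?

A1

Row minima: A1=3.0, A2=1.6, A3=2.8, A4=1.9
Best worst-case = 3.0 → A1.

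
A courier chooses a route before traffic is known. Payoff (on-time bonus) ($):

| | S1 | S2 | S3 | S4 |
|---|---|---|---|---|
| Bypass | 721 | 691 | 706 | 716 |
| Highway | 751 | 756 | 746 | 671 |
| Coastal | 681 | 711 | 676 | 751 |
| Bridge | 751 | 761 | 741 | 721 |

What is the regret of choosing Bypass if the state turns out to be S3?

Best payoff under S3 is 746.
Regret = 746 − 706 = 40.

40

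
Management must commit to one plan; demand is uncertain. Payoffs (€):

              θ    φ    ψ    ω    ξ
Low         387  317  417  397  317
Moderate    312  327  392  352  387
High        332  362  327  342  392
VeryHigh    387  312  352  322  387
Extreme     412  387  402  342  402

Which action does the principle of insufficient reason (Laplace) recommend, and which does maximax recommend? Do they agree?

laplace → Extreme; maximax → Low (disagree)

Row averages: Low=367, Moderate=354, High=351, VeryHigh=352, Extreme=389
Highest average = 389 → Extreme.
Row maxima: Low=417, Moderate=392, High=392, VeryHigh=387, Extreme=412
Best best-case = 417 → Low.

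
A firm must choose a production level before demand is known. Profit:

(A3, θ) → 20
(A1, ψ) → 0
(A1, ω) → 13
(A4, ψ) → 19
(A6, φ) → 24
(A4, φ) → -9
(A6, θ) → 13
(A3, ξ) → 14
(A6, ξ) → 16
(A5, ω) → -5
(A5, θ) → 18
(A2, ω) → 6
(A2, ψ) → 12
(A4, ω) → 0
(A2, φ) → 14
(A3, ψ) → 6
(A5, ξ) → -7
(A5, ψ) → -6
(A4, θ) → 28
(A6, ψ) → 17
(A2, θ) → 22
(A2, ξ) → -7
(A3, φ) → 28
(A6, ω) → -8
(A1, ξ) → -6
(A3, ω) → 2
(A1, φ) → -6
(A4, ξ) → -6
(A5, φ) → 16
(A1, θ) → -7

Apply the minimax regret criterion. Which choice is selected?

Column bests: θ=28, φ=28, ψ=19, ω=13, ξ=16.
A1 regrets: 35, 34, 19, 0, 22 → max 35
A2 regrets: 6, 14, 7, 7, 23 → max 23
A3 regrets: 8, 0, 13, 11, 2 → max 13
A4 regrets: 0, 37, 0, 13, 22 → max 37
A5 regrets: 10, 12, 25, 18, 23 → max 25
A6 regrets: 15, 4, 2, 21, 0 → max 21
Smallest max regret = 13 → A3.

A3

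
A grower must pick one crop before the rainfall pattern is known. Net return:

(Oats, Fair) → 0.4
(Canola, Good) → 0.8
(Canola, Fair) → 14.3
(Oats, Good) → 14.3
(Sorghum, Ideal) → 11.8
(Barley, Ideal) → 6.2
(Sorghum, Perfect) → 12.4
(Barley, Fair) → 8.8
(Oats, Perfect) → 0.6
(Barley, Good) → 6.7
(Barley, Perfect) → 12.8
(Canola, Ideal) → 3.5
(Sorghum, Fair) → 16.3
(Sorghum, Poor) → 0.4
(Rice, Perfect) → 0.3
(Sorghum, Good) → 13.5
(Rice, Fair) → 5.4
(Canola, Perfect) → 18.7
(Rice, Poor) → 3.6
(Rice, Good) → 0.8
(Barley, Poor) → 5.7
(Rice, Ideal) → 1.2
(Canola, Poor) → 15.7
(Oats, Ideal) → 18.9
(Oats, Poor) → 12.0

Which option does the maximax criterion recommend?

Row maxima: Oats=18.9, Barley=12.8, Sorghum=16.3, Rice=5.4, Canola=18.7
Best best-case = 18.9 → Oats.

Oats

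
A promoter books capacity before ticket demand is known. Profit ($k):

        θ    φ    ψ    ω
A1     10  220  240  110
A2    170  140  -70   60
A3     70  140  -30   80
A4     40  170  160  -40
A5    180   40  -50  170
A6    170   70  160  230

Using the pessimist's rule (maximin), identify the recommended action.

Row minima: A1=10, A2=-70, A3=-30, A4=-40, A5=-50, A6=70
Best worst-case = 70 → A6.

A6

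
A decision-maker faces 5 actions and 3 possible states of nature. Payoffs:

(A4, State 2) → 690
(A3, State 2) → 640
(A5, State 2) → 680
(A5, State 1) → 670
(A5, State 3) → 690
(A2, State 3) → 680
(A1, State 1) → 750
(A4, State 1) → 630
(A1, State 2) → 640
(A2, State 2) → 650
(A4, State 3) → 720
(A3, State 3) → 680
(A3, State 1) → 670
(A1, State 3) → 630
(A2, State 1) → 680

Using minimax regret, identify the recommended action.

A2

Column bests: State 1=750, State 2=690, State 3=720.
A1 regrets: 0, 50, 90 → max 90
A2 regrets: 70, 40, 40 → max 70
A3 regrets: 80, 50, 40 → max 80
A4 regrets: 120, 0, 0 → max 120
A5 regrets: 80, 10, 30 → max 80
Smallest max regret = 70 → A2.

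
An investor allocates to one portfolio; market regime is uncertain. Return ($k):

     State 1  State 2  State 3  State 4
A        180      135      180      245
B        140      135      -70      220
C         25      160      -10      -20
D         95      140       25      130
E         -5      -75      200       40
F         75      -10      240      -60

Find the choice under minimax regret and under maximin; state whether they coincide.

minimax regret → A; maximin → A (agree)

Column bests: State 1=180, State 2=160, State 3=240, State 4=245.
A regrets: 0, 25, 60, 0 → max 60
B regrets: 40, 25, 310, 25 → max 310
C regrets: 155, 0, 250, 265 → max 265
D regrets: 85, 20, 215, 115 → max 215
E regrets: 185, 235, 40, 205 → max 235
F regrets: 105, 170, 0, 305 → max 305
Smallest max regret = 60 → A.
Row minima: A=135, B=-70, C=-20, D=25, E=-75, F=-60
Best worst-case = 135 → A.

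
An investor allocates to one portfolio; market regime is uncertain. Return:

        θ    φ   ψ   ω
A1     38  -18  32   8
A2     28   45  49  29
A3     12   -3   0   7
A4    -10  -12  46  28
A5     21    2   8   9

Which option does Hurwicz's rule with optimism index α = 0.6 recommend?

A1: 0.6·38 + 0.4·(-18) = 15.6
A2: 0.6·49 + 0.4·28 = 40.6
A3: 0.6·12 + 0.4·(-3) = 6
A4: 0.6·46 + 0.4·(-12) = 22.8
A5: 0.6·21 + 0.4·2 = 13.4
Highest Hurwicz score = 40.6 → A2.

A2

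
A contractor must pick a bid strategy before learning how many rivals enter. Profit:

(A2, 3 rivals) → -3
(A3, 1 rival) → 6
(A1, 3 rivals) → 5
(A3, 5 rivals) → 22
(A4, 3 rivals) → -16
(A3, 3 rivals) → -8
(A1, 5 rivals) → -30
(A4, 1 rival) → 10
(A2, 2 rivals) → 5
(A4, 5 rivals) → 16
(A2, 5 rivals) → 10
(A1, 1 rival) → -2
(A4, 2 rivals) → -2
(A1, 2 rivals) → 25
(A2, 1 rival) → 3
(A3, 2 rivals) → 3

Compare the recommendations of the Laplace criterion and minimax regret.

laplace → A3; minimax regret → A2 (disagree)

Row averages: A1=-0.5, A2=3.75, A3=5.75, A4=2
Highest average = 5.75 → A3.
Column bests: 1 rival=10, 2 rivals=25, 3 rivals=5, 5 rivals=22.
A1 regrets: 12, 0, 0, 52 → max 52
A2 regrets: 7, 20, 8, 12 → max 20
A3 regrets: 4, 22, 13, 0 → max 22
A4 regrets: 0, 27, 21, 6 → max 27
Smallest max regret = 20 → A2.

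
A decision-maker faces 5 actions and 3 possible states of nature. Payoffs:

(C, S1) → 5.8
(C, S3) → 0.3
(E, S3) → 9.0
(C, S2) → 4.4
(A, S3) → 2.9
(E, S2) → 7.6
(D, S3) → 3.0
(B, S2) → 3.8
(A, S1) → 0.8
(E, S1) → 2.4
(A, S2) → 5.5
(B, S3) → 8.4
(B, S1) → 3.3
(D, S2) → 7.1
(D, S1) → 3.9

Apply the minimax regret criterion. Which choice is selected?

E

Column bests: S1=5.8, S2=7.6, S3=9.0.
A regrets: 5.0, 2.1, 6.1 → max 6.1
B regrets: 2.5, 3.8, 0.6 → max 3.8
C regrets: 0.0, 3.2, 8.7 → max 8.7
D regrets: 1.9, 0.5, 6.0 → max 6.0
E regrets: 3.4, 0.0, 0.0 → max 3.4
Smallest max regret = 3.4 → E.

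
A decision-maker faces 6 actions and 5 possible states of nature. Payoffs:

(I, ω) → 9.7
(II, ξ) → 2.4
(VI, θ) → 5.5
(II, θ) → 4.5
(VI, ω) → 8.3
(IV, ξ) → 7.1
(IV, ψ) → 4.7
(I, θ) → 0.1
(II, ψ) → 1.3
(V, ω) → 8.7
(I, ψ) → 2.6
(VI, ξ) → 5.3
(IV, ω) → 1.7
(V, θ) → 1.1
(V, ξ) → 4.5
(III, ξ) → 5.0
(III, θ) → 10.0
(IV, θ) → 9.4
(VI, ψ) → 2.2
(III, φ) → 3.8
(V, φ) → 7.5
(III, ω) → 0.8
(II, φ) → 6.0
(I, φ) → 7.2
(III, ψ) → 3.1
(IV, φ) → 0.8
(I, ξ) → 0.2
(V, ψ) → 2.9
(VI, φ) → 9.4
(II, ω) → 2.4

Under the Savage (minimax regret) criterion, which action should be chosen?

VI

Column bests: θ=10.0, φ=9.4, ψ=4.7, ω=9.7, ξ=7.1.
I regrets: 9.9, 2.2, 2.1, 0.0, 6.9 → max 9.9
II regrets: 5.5, 3.4, 3.4, 7.3, 4.7 → max 7.3
III regrets: 0.0, 5.6, 1.6, 8.9, 2.1 → max 8.9
IV regrets: 0.6, 8.6, 0.0, 8.0, 0.0 → max 8.6
V regrets: 8.9, 1.9, 1.8, 1.0, 2.6 → max 8.9
VI regrets: 4.5, 0.0, 2.5, 1.4, 1.8 → max 4.5
Smallest max regret = 4.5 → VI.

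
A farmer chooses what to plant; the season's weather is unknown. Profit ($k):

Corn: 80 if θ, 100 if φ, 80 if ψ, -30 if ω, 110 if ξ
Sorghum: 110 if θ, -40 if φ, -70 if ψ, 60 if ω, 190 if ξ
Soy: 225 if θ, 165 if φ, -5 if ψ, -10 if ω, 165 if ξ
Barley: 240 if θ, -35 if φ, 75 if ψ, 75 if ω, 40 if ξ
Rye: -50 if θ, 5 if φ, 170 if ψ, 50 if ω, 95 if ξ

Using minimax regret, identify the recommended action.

Column bests: θ=240, φ=165, ψ=170, ω=75, ξ=190.
Corn regrets: 160, 65, 90, 105, 80 → max 160
Sorghum regrets: 130, 205, 240, 15, 0 → max 240
Soy regrets: 15, 0, 175, 85, 25 → max 175
Barley regrets: 0, 200, 95, 0, 150 → max 200
Rye regrets: 290, 160, 0, 25, 95 → max 290
Smallest max regret = 160 → Corn.

Corn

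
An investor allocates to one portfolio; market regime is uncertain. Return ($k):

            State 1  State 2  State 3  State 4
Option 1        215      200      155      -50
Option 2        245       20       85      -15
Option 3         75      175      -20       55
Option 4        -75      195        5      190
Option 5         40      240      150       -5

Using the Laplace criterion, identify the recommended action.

Option 1

Row averages: Option 1=130, Option 2=83.75, Option 3=71.25, Option 4=78.75, Option 5=106.25
Highest average = 130 → Option 1.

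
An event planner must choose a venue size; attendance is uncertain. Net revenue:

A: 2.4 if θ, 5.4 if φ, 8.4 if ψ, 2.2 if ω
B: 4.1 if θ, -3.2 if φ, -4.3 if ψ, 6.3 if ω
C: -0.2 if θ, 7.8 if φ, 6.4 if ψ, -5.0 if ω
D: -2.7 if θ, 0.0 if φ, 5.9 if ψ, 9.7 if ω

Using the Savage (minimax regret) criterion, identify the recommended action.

A

Column bests: θ=4.1, φ=7.8, ψ=8.4, ω=9.7.
A regrets: 1.7, 2.4, 0.0, 7.5 → max 7.5
B regrets: 0.0, 11.0, 12.7, 3.4 → max 12.7
C regrets: 4.3, 0.0, 2.0, 14.7 → max 14.7
D regrets: 6.8, 7.8, 2.5, 0.0 → max 7.8
Smallest max regret = 7.5 → A.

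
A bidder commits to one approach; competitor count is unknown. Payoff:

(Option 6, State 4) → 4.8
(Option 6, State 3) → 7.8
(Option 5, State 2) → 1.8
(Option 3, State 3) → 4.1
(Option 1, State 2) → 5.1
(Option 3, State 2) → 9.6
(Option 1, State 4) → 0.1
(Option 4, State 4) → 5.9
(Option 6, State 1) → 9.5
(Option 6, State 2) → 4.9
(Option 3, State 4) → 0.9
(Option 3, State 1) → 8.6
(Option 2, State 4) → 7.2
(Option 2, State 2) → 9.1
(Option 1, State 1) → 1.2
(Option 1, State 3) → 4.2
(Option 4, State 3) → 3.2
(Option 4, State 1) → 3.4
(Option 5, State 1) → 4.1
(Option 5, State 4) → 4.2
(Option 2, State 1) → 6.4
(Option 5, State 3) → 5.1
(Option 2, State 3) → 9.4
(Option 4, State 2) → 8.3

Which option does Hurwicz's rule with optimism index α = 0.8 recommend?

Option 1: 0.8·5.1 + 0.2·0.1 = 4.1
Option 2: 0.8·9.4 + 0.2·6.4 = 8.8
Option 3: 0.8·9.6 + 0.2·0.9 = 7.86
Option 4: 0.8·8.3 + 0.2·3.2 = 7.28
Option 5: 0.8·5.1 + 0.2·1.8 = 4.44
Option 6: 0.8·9.5 + 0.2·4.8 = 8.56
Highest Hurwicz score = 8.8 → Option 2.

Option 2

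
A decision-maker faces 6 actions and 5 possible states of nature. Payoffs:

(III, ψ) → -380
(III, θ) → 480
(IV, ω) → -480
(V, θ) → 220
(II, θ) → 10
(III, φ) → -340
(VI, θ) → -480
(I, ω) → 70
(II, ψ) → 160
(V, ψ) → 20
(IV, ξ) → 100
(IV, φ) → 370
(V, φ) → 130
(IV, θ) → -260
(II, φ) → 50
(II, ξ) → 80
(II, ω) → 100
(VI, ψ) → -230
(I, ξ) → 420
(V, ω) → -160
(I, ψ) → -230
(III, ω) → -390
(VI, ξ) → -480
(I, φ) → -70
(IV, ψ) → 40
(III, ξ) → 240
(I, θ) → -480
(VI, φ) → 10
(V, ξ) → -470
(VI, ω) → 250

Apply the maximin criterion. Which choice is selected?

II

Row minima: I=-480, II=10, III=-390, IV=-480, V=-470, VI=-480
Best worst-case = 10 → II.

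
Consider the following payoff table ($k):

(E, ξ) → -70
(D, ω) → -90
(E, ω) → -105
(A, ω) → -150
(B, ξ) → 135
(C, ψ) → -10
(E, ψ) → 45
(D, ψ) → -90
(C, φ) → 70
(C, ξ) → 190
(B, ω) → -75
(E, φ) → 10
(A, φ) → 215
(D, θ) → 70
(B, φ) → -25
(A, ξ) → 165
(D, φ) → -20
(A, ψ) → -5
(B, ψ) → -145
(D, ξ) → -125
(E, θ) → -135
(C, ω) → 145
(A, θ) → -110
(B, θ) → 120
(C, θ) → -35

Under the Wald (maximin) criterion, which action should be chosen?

Row minima: A=-150, B=-145, C=-35, D=-125, E=-135
Best worst-case = -35 → C.

C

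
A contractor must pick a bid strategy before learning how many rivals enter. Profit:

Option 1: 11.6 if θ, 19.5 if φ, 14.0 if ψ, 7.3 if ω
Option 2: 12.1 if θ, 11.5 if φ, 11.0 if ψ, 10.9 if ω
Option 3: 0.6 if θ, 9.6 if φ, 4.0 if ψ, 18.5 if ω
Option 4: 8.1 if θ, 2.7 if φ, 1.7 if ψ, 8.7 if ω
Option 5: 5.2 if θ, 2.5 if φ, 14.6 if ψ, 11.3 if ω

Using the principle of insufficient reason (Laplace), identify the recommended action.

Row averages: Option 1=13.1, Option 2=11.375, Option 3=8.175, Option 4=5.3, Option 5=8.4
Highest average = 13.1 → Option 1.

Option 1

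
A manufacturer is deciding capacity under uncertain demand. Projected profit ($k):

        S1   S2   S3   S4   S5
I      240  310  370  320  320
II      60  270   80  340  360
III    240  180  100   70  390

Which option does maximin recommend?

Row minima: I=240, II=60, III=70
Best worst-case = 240 → I.

I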